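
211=211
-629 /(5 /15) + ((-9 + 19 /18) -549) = -43991 /18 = -2443.94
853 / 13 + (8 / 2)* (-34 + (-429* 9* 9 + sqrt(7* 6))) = -1807863 / 13 + 4* sqrt(42) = -139040.46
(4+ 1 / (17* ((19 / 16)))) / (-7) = -0.58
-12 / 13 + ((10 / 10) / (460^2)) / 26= -5078399 / 5501600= -0.92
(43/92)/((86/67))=67/184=0.36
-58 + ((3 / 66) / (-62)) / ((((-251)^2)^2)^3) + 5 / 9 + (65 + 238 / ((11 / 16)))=271532916713699287829662388261782471 / 767611614924506838810296300340276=353.74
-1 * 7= -7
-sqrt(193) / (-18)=sqrt(193) / 18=0.77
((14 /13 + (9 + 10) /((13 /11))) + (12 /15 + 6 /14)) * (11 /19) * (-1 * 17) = -1564068 /8645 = -180.92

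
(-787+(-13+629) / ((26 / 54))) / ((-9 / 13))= -6401 / 9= -711.22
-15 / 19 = -0.79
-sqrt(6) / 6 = -0.41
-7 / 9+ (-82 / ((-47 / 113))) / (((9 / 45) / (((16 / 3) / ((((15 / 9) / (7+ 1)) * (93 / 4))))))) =14222377 / 13113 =1084.60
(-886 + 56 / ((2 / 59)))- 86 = 680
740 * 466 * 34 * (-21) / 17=-14483280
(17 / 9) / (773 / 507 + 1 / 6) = 5746 / 5145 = 1.12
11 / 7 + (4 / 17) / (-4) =180 / 119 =1.51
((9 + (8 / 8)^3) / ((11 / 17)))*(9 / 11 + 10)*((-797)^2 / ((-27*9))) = -437039.69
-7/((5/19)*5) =-5.32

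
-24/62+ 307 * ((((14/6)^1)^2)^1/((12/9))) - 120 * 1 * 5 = 242989/372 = 653.20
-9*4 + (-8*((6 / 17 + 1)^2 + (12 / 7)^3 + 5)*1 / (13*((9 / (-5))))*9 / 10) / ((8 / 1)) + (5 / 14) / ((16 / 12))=-27974169 / 793016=-35.28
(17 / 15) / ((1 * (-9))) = -17 / 135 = -0.13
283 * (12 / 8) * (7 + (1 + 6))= 5943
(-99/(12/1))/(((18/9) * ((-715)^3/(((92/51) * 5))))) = 23/225961450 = 0.00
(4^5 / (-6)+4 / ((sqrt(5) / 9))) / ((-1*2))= 256 / 3 - 18*sqrt(5) / 5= 77.28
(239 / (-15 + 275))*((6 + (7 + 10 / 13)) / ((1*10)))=42781 / 33800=1.27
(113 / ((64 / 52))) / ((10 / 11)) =16159 / 160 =100.99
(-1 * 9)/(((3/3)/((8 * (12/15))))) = -288/5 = -57.60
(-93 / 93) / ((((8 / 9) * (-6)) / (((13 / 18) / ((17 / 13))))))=169 / 1632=0.10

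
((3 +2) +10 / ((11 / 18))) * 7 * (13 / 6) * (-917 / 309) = -19610045 / 20394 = -961.56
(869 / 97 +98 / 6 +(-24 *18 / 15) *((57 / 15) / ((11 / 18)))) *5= -12307168 / 16005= -768.96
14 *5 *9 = 630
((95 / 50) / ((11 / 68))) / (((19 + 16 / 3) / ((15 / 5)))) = 5814 / 4015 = 1.45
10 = 10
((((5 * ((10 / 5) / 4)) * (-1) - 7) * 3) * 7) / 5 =-399 / 10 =-39.90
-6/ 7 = -0.86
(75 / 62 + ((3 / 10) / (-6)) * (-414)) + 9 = 4791 / 155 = 30.91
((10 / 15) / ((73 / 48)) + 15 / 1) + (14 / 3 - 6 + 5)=4184 / 219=19.11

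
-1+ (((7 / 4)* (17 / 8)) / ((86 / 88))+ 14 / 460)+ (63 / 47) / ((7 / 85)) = 35535813 / 1859320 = 19.11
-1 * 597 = -597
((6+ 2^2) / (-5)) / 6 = -1 / 3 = -0.33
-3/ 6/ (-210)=1/ 420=0.00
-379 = -379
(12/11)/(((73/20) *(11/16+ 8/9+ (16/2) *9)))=6912/1701557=0.00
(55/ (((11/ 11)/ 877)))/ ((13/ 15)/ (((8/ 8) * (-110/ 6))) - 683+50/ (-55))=-70.52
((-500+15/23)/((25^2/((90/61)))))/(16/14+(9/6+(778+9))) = -192948/129251375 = -0.00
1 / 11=0.09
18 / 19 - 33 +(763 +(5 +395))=21488 / 19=1130.95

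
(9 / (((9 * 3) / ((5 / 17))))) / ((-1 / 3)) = -5 / 17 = -0.29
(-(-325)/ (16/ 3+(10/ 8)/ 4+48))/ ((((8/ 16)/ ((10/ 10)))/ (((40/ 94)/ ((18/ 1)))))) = 4160/ 14523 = 0.29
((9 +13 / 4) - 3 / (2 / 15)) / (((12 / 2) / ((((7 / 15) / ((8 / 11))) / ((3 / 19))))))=-6.94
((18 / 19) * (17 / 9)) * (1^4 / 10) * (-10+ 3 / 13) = -2159 / 1235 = -1.75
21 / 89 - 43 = -3806 / 89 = -42.76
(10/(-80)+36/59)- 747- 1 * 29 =-366043/472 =-775.51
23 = 23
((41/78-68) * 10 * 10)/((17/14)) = -3684100/663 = -5556.71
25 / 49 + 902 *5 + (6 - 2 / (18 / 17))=1990948 / 441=4514.62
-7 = -7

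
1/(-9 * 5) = -1/45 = -0.02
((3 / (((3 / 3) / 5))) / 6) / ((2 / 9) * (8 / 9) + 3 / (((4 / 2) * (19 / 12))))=7695 / 3524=2.18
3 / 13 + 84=1095 / 13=84.23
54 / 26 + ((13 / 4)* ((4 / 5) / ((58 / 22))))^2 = 833512 / 273325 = 3.05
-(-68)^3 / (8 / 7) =275128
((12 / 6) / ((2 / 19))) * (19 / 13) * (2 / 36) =361 / 234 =1.54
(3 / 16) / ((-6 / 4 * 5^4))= -1 / 5000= -0.00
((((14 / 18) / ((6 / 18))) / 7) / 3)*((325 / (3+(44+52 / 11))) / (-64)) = -3575 / 327744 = -0.01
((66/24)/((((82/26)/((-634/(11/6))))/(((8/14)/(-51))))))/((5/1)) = 16484/24395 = 0.68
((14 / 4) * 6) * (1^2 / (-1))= -21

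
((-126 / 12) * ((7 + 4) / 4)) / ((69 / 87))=-6699 / 184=-36.41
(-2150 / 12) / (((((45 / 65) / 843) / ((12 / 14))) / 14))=-7853950 / 3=-2617983.33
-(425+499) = -924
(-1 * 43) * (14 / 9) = -66.89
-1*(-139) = 139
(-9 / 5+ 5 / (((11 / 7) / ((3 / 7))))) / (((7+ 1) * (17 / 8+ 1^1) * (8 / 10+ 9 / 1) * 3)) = -8 / 13475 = -0.00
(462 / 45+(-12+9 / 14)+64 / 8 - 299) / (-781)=61339 / 164010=0.37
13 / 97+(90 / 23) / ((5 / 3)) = 5537 / 2231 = 2.48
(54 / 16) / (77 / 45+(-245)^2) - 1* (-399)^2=-3440272475601 / 21609616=-159201.00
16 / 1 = 16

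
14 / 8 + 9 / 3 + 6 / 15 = 103 / 20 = 5.15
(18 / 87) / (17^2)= 6 / 8381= 0.00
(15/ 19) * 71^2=75615/ 19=3979.74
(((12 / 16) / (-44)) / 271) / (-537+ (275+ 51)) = 3 / 10063856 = 0.00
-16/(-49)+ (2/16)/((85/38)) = 6371/16660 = 0.38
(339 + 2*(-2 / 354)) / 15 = 60001 / 2655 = 22.60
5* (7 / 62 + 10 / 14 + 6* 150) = 1954795 / 434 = 4504.14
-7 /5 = -1.40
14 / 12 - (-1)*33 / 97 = 877 / 582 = 1.51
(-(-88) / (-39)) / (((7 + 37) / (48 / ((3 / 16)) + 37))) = -586 / 39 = -15.03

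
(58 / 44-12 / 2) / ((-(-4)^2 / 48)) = 309 / 22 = 14.05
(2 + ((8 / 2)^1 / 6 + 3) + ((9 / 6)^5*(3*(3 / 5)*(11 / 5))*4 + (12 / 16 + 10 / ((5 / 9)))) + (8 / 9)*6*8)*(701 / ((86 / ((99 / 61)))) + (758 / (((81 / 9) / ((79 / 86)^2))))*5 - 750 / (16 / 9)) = -48658354348703 / 4872484800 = -9986.35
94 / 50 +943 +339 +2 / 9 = 288923 / 225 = 1284.10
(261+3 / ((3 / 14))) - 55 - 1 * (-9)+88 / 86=230.02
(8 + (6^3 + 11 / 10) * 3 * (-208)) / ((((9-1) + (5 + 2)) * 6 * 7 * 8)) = -42332 / 1575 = -26.88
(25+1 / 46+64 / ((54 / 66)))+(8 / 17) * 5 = 743191 / 7038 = 105.60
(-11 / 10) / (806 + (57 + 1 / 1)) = -11 / 8640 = -0.00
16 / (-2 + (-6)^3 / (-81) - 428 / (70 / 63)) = -0.04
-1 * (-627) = 627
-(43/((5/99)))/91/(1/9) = -38313/455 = -84.20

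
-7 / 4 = -1.75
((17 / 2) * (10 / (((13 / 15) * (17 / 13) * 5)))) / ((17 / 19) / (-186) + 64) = 53010 / 226159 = 0.23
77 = 77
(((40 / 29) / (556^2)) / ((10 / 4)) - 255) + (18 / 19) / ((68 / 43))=-92082861341 / 361959614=-254.40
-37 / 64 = -0.58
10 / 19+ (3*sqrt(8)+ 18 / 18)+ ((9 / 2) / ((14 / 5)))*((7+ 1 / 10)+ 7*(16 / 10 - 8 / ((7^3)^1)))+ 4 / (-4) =6*sqrt(2)+ 1547117 / 52136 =38.16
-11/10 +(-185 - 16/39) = -72739/390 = -186.51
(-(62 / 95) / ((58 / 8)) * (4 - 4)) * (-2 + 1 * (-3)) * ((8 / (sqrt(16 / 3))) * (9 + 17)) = 0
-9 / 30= -3 / 10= -0.30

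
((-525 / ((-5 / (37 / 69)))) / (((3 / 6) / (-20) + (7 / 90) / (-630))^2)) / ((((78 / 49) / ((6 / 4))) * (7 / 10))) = 160744500000 / 1338623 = 120081.98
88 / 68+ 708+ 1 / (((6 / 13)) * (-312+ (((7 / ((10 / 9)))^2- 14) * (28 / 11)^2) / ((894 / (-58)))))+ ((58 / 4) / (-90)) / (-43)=20368055492440999 / 28716071568840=709.29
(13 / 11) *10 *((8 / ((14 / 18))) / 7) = 9360 / 539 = 17.37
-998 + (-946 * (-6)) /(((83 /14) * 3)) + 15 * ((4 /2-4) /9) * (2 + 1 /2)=-171113 /249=-687.20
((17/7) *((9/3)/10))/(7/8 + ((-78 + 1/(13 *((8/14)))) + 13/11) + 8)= -29172/2715055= -0.01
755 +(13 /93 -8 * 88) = 4756 /93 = 51.14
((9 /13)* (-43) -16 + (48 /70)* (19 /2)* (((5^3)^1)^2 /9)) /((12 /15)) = 15375025 /1092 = 14079.69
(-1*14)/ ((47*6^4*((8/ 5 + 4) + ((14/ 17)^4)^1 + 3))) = -0.00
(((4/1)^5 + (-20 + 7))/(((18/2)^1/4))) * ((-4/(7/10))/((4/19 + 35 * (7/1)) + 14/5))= -5122400/494781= -10.35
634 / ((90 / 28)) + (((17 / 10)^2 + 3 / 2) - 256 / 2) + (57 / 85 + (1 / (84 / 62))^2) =14028727 / 187425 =74.85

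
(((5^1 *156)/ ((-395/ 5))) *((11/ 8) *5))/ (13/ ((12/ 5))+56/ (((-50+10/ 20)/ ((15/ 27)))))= -3822390/ 269627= -14.18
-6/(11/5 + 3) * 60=-900/13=-69.23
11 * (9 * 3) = 297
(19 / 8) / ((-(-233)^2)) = -19 / 434312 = -0.00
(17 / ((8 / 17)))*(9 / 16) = 2601 / 128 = 20.32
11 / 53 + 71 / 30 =4093 / 1590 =2.57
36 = 36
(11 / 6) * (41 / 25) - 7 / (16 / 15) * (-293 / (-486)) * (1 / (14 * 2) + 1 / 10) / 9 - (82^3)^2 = -709186763091032423 / 2332800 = -304006671421.05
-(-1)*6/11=6/11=0.55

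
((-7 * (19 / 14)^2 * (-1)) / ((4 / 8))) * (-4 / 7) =-722 / 49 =-14.73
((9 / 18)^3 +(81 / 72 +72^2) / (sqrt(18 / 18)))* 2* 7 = 145187 / 2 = 72593.50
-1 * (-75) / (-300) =-1 / 4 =-0.25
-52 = -52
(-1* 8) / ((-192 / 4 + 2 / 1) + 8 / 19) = 76 / 433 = 0.18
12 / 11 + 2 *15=342 / 11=31.09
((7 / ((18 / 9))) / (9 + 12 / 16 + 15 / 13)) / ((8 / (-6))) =-13 / 54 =-0.24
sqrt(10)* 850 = 850* sqrt(10) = 2687.94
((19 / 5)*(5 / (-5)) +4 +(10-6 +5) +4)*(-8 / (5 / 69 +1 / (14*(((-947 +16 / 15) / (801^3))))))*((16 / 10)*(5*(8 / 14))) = 33083753472 / 2659543459025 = 0.01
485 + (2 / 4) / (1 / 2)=486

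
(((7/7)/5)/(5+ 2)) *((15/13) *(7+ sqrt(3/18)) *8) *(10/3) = 40 *sqrt(6)/273+ 80/13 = 6.51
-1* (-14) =14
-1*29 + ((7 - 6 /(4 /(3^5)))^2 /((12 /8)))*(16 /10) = 408893 /3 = 136297.67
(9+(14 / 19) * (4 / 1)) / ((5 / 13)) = 2951 / 95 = 31.06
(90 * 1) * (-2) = -180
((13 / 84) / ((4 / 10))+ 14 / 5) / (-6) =-2677 / 5040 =-0.53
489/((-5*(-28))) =489/140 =3.49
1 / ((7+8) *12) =1 / 180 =0.01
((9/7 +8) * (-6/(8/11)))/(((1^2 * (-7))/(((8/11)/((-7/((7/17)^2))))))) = -390/2023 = -0.19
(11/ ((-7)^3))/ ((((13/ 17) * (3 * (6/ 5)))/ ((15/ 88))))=-425/ 214032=-0.00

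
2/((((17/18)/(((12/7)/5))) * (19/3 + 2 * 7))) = 1296/36295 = 0.04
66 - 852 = -786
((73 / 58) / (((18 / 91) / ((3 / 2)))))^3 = 293151929707 / 337153536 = 869.49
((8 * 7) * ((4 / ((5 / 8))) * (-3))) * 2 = -10752 / 5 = -2150.40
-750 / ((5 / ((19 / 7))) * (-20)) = 285 / 14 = 20.36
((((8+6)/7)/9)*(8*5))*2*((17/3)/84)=680/567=1.20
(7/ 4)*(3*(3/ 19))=63/ 76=0.83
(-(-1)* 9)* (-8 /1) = -72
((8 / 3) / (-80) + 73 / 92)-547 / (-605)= 277901 / 166980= 1.66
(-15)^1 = -15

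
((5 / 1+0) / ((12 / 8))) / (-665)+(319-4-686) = -371.01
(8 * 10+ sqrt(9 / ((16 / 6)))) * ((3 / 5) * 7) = 63 * sqrt(6) / 20+ 336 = 343.72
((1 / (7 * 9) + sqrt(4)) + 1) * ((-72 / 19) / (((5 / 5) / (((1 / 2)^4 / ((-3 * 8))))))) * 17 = 85 / 168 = 0.51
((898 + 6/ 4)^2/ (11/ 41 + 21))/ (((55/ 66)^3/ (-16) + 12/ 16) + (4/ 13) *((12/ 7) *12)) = 1304101310148/ 241451677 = 5401.09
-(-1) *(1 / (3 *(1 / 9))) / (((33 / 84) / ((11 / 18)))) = 14 / 3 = 4.67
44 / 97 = 0.45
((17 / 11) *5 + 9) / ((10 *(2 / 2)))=92 / 55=1.67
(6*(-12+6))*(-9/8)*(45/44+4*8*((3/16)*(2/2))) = 25029/88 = 284.42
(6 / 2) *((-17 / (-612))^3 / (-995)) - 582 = -9006007681 / 15474240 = -582.00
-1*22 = -22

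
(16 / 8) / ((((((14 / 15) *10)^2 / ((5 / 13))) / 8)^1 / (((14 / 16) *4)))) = 45 / 182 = 0.25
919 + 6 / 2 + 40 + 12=974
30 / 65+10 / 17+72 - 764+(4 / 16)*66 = -298107 / 442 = -674.45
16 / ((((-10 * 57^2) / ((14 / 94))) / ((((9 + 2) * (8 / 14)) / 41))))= -352 / 31304115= -0.00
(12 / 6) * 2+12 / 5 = 32 / 5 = 6.40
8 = 8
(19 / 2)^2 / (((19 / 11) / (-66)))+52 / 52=-3447.50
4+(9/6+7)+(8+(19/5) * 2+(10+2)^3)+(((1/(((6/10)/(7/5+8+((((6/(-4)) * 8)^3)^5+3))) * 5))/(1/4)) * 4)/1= -2465123451933764213/30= -82170781731125473.77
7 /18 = 0.39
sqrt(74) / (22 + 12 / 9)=3 *sqrt(74) / 70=0.37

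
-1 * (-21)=21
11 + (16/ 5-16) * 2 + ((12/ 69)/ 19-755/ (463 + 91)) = -19311749/ 1210490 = -15.95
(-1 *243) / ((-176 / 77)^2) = -11907 / 256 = -46.51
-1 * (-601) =601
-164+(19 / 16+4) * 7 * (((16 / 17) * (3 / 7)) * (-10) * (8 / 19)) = -72892 / 323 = -225.67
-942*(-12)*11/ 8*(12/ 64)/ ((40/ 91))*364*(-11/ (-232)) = 114425.71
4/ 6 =2/ 3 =0.67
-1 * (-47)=47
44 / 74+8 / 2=170 / 37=4.59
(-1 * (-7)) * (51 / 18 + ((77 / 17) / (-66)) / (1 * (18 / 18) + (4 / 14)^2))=52409 / 2703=19.39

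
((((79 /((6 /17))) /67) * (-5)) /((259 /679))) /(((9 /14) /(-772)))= 3519922420 /66933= 52588.74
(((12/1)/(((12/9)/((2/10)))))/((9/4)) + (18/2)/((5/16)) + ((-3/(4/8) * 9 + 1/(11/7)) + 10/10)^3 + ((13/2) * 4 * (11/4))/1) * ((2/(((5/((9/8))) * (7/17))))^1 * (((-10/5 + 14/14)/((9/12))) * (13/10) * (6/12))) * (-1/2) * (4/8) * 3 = -542623101813/5324000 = -101920.19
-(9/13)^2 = -81/169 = -0.48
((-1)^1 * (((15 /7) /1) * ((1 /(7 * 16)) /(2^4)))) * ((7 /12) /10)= -1 /14336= -0.00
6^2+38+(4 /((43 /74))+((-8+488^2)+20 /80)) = 40973347 /172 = 238217.13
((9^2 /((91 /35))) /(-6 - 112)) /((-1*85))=81 /26078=0.00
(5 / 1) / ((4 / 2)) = 5 / 2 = 2.50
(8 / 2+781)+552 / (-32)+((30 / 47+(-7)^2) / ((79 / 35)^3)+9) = 72398101631 / 92691332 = 781.07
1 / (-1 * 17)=-1 / 17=-0.06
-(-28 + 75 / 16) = 373 / 16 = 23.31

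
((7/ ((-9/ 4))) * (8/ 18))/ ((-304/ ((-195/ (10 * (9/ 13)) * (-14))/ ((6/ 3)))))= 8281/ 9234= 0.90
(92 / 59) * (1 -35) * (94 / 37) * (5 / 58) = -735080 / 63307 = -11.61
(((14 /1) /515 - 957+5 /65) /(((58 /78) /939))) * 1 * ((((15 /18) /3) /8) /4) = -1002604417 /95584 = -10489.25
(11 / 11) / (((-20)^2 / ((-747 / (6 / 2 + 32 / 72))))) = -6723 / 12400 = -0.54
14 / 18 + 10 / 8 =73 / 36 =2.03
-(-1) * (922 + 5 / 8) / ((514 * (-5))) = -7381 / 20560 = -0.36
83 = 83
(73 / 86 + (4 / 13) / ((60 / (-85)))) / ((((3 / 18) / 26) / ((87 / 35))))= 48198 / 301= 160.13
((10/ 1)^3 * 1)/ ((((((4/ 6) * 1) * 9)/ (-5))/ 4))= -10000/ 3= -3333.33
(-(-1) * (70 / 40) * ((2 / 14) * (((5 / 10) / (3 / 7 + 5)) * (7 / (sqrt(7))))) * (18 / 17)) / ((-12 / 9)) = -189 * sqrt(7) / 10336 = -0.05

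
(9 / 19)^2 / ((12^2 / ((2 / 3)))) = 3 / 2888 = 0.00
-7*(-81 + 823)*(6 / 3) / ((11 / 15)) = -155820 / 11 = -14165.45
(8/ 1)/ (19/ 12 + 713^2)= 96/ 6100447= 0.00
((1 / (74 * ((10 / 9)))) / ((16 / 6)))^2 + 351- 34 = 11109709529 / 35046400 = 317.00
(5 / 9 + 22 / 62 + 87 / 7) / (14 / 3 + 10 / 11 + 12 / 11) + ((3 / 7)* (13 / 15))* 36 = 200147 / 13020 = 15.37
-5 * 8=-40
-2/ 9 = -0.22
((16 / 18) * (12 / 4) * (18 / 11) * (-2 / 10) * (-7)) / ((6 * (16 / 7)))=49 / 110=0.45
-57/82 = -0.70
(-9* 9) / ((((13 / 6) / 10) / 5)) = -1869.23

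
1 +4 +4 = 9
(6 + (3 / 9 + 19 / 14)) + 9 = 701 / 42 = 16.69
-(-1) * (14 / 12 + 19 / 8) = 85 / 24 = 3.54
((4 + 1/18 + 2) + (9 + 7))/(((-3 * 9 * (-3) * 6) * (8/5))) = 0.03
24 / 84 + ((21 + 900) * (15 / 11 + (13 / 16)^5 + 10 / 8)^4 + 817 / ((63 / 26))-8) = 80032370083734811278788390078311079 / 1115092624273600502053006737408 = 71771.95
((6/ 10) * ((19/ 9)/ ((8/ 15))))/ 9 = 19/ 72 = 0.26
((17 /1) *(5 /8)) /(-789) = -85 /6312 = -0.01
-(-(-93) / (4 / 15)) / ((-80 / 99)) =27621 / 64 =431.58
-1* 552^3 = -168196608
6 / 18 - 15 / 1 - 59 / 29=-1453 / 87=-16.70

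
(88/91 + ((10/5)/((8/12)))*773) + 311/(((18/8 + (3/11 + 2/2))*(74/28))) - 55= 1199485736/521885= 2298.37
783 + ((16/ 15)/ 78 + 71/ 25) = 2298622/ 2925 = 785.85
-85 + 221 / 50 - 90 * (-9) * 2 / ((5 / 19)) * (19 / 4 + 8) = 3920421 / 50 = 78408.42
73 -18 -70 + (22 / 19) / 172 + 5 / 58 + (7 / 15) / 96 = -508432069 / 34117920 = -14.90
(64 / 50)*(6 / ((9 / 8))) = 512 / 75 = 6.83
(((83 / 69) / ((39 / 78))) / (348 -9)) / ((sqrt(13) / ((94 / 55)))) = 15604 * sqrt(13) / 16724565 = 0.00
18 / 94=0.19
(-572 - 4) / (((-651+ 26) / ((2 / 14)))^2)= -576 / 19140625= -0.00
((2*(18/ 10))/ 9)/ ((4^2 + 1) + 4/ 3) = 6/ 275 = 0.02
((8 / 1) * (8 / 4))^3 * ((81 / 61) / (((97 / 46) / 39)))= 595206144 / 5917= 100592.55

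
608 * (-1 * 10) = -6080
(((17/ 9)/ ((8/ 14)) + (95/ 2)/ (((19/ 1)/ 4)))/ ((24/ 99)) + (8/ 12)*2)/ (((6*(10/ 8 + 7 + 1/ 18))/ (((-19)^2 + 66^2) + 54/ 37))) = 942224451/ 177008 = 5323.06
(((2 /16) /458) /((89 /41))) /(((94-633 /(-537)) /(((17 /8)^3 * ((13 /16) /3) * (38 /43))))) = 8905957229 /2935541695315968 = 0.00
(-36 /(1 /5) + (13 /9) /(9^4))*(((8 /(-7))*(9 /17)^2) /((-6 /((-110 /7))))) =668096440 /4424301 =151.01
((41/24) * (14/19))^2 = 82369/51984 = 1.58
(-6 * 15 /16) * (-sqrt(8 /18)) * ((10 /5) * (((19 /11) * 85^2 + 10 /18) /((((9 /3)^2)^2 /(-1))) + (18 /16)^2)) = -392121905 /342144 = -1146.07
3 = 3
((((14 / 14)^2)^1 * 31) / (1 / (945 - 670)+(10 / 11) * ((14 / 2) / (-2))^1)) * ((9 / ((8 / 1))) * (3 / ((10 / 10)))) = -230175 / 6992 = -32.92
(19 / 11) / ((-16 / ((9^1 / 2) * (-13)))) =2223 / 352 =6.32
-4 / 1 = -4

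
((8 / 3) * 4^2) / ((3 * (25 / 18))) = 256 / 25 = 10.24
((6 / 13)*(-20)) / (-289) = 120 / 3757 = 0.03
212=212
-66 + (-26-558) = -650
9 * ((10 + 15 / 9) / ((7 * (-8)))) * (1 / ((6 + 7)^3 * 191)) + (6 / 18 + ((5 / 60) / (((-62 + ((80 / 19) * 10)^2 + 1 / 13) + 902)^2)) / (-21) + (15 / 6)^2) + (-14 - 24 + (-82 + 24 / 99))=-3599136092716425512950117 / 31801723373664170814888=-113.17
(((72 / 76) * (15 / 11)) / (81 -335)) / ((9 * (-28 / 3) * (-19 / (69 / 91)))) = -3105 / 1284999716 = -0.00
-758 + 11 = -747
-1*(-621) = 621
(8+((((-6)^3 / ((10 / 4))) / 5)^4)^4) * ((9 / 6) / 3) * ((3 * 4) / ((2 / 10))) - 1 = 8828586966655129580831063285918757246620131 / 4656612873077392578125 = 1895924614583781203015.58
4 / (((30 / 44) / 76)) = 6688 / 15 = 445.87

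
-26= -26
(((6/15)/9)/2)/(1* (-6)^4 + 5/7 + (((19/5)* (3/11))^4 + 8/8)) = 12810875/748783525563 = 0.00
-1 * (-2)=2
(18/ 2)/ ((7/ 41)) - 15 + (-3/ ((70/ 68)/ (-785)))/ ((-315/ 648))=-4668.44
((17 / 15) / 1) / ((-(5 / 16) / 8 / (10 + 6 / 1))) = -34816 / 75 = -464.21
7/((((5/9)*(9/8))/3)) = 168/5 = 33.60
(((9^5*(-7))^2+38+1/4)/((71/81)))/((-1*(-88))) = 2214956352.54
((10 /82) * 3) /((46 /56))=420 /943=0.45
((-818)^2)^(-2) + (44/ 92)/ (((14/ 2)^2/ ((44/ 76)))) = 54174958233909/ 9587176695902288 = 0.01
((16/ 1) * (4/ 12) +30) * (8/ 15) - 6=578/ 45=12.84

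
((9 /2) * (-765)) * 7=-48195 /2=-24097.50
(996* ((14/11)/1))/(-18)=-2324/33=-70.42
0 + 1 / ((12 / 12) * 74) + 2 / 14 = 81 / 518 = 0.16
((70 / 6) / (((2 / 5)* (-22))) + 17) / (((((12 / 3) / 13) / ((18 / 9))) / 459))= 46764.10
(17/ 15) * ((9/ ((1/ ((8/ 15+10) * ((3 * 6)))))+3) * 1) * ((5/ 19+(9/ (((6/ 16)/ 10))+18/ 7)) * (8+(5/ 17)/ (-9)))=16023607501/ 4275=3748212.28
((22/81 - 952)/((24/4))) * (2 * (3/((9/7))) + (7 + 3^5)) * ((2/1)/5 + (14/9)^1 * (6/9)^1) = -1142597144/19683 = -58049.95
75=75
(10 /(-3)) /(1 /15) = -50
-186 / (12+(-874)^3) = 93 / 333813806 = 0.00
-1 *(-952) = 952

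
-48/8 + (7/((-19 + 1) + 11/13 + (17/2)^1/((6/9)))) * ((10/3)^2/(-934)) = -5756722/962487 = -5.98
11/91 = 0.12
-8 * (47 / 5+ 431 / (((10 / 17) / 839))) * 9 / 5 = -8852323.68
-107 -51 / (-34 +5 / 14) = -16561 / 157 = -105.48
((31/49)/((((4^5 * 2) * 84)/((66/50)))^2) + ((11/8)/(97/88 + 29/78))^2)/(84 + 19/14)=2242601040773438587231/219999297018213171200000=0.01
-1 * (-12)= 12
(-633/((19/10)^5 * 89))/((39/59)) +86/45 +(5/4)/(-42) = 10445089460363/7219413288360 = 1.45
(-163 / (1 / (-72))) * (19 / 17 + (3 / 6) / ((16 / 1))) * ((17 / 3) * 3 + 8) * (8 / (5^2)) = 1833750 / 17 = 107867.65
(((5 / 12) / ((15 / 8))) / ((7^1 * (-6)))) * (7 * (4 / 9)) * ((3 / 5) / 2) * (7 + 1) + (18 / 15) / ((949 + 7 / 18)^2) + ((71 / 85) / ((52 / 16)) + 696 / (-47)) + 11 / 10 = -6629528612598187 / 491403726663174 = -13.49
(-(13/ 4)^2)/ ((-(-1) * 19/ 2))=-169/ 152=-1.11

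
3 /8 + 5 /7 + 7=453 /56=8.09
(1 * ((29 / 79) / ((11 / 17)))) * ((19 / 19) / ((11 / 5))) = 2465 / 9559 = 0.26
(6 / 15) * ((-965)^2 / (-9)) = -372490 / 9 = -41387.78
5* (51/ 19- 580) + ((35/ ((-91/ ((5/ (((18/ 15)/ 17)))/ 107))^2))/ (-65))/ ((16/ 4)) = -2886.58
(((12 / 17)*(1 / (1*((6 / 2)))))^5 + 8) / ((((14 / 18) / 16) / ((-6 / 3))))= -467377920 / 1419857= -329.17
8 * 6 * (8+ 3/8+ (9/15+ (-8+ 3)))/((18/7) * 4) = 371/20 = 18.55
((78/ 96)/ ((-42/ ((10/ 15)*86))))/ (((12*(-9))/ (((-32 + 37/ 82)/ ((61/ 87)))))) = -41937857/ 90756288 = -0.46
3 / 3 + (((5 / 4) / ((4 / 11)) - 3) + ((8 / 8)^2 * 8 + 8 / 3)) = 12.10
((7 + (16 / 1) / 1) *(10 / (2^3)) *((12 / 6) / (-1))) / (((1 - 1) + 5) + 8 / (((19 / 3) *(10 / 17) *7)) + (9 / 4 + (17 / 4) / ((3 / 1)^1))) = -6.41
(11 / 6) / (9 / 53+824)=53 / 23826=0.00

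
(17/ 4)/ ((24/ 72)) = 51/ 4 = 12.75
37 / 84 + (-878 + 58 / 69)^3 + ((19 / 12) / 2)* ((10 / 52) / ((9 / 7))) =-322807965296870587 / 478309104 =-674894043.62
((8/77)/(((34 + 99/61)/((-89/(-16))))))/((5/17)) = 92293/1673210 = 0.06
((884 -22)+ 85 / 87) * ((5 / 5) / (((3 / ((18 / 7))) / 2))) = 300316 / 203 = 1479.39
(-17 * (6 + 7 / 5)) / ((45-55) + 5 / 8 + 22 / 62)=155992 / 11185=13.95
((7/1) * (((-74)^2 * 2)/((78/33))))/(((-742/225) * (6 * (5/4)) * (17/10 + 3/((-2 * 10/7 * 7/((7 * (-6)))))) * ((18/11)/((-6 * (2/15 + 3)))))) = 7785503/4134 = 1883.29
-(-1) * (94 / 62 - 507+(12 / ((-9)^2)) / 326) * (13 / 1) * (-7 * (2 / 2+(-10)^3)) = -232200468136 / 5053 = -45952991.91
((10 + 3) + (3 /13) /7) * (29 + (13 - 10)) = 37952 /91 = 417.05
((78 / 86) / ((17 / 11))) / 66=13 / 1462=0.01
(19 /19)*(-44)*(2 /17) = -88 /17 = -5.18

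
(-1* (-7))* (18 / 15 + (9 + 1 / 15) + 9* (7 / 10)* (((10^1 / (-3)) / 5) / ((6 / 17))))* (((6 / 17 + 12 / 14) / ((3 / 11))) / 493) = -4312 / 41905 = -0.10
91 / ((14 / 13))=169 / 2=84.50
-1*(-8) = 8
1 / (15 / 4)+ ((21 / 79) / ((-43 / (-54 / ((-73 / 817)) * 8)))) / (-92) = 1176944 / 1989615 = 0.59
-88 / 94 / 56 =-11 / 658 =-0.02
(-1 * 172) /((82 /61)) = -5246 /41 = -127.95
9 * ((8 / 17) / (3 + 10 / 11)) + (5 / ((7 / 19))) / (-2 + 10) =113797 / 40936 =2.78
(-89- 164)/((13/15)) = -3795/13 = -291.92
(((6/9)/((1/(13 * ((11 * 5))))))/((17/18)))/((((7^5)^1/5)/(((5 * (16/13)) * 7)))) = 264000/40817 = 6.47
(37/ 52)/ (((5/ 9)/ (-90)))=-2997/ 26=-115.27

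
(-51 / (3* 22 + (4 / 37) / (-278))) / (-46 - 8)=87431 / 6109848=0.01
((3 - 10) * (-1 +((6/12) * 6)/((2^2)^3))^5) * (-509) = -3009296620463/1073741824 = -2802.63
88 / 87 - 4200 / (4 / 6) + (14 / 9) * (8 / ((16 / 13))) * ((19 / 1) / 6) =-9814075 / 1566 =-6266.97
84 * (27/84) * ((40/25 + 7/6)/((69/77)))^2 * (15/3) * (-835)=-6821095127/6348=-1074526.64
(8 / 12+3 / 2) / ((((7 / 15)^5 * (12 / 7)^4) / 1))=40625 / 3584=11.34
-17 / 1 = -17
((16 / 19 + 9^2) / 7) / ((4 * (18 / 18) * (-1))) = -1555 / 532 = -2.92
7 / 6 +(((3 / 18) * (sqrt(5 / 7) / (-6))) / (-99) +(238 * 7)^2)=sqrt(35) / 24948 +16653343 / 6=2775557.17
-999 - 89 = -1088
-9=-9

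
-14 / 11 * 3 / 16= -21 / 88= -0.24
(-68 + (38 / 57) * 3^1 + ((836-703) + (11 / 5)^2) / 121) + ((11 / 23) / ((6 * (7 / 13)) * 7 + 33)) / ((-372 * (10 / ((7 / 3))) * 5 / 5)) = -7282294142917 / 112275682200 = -64.86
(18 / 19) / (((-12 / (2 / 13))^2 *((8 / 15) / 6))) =45 / 25688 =0.00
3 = 3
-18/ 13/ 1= -18/ 13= -1.38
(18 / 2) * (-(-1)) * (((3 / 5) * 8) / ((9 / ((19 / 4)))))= 114 / 5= 22.80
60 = 60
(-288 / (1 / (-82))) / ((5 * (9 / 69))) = 181056 / 5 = 36211.20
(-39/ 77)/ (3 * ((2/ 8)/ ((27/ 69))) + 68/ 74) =-17316/ 96943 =-0.18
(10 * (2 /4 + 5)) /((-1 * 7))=-55 /7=-7.86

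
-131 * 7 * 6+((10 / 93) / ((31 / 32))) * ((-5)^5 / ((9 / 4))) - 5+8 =-146682553 / 25947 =-5653.16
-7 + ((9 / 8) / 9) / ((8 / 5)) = -443 / 64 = -6.92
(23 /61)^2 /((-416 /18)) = -4761 /773968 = -0.01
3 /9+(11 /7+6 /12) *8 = 355 /21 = 16.90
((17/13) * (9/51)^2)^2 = 81/48841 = 0.00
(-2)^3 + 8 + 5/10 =1/2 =0.50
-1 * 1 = -1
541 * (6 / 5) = 3246 / 5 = 649.20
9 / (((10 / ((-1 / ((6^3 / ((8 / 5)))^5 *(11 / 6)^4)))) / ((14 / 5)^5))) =-4302592 / 14071230615234375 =-0.00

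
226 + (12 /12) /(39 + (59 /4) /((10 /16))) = 70743 /313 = 226.02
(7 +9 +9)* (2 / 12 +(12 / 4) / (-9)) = -25 / 6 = -4.17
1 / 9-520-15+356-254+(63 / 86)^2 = -28779095 / 66564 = -432.35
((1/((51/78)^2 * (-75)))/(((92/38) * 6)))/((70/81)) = -28899/11632250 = -0.00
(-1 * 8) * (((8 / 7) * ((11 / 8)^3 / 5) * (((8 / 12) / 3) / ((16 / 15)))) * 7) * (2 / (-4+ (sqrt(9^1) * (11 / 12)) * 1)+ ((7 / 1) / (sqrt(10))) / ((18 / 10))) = 1331 / 120 - 9317 * sqrt(10) / 3456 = 2.57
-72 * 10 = -720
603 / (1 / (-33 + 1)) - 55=-19351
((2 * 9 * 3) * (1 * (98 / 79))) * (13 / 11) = 79.17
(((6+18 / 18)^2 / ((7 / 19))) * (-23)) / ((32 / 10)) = -15295 / 16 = -955.94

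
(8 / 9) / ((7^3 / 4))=32 / 3087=0.01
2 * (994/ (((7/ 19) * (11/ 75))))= 404700/ 11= 36790.91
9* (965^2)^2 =7804620005625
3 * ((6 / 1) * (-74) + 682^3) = 951642372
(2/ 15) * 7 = 14/ 15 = 0.93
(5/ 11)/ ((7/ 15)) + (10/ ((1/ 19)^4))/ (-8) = -50173285/ 308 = -162900.28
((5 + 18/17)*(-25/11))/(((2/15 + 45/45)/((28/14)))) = -77250/3179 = -24.30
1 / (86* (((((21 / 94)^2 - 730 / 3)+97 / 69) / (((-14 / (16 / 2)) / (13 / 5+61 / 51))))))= 272071485 / 12276492568912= 0.00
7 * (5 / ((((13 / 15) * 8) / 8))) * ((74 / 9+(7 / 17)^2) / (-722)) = -293825 / 625974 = -0.47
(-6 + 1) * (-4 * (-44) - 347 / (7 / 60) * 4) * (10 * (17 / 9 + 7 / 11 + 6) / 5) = 692485120 / 693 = 999257.03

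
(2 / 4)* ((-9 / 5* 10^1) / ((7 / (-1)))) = 9 / 7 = 1.29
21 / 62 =0.34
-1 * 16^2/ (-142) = 128/ 71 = 1.80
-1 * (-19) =19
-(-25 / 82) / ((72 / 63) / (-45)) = -12.00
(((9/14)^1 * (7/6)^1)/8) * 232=21.75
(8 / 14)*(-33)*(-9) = 1188 / 7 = 169.71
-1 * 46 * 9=-414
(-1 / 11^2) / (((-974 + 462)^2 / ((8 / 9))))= -1 / 35684352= -0.00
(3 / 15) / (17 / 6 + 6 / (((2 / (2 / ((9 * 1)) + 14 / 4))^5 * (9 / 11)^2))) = 816293376 / 828389845895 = 0.00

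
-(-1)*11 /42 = 11 /42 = 0.26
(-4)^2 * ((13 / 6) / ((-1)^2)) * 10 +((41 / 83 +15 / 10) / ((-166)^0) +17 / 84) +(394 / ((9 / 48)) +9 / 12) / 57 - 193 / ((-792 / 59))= 1166065795 / 2914296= 400.12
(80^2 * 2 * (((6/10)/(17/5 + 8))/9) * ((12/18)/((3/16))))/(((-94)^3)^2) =6400/16589212391331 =0.00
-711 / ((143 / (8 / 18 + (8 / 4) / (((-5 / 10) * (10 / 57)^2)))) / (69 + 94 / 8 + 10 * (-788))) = -71819830383 / 14300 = -5022365.76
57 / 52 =1.10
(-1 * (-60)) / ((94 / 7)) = 210 / 47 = 4.47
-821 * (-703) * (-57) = -32898291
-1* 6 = -6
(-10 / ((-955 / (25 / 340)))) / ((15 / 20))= 10 / 9741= 0.00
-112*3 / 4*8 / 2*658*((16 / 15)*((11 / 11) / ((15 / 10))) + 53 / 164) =-140630392 / 615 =-228667.30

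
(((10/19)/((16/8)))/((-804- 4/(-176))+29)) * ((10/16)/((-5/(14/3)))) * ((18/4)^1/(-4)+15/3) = 11935/15549144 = 0.00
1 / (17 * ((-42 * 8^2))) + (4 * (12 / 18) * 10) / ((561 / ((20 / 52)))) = 0.02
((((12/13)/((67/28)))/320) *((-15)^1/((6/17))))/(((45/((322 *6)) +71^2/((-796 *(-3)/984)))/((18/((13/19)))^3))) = -228768113607012/509412384331331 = -0.45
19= 19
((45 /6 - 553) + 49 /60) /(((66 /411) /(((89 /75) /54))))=-36225403 /486000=-74.54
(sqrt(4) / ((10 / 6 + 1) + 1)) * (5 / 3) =0.91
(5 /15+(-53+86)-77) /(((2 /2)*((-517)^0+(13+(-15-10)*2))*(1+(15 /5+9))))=131 /1404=0.09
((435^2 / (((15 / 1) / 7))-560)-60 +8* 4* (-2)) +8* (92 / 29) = 2541745 / 29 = 87646.38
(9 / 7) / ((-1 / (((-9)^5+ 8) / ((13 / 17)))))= 99266.74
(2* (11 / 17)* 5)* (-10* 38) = -41800 / 17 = -2458.82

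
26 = 26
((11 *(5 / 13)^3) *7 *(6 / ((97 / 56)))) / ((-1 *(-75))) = 43120 / 213109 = 0.20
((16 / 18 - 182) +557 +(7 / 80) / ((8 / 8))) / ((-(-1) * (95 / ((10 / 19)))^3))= 270703 / 4234129290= 0.00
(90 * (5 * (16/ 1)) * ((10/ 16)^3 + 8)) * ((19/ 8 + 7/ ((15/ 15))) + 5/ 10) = 75028275/ 128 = 586158.40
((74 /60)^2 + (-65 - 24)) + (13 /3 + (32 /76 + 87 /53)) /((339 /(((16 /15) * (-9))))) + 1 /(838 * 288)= -6687186305921 /76285486400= -87.66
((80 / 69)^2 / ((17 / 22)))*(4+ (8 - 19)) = -985600 / 80937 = -12.18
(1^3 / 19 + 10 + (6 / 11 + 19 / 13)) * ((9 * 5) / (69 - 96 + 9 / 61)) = -4996815 / 247247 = -20.21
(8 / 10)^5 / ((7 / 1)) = 1024 / 21875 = 0.05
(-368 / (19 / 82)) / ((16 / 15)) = -28290 / 19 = -1488.95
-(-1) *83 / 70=83 / 70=1.19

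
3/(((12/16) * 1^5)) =4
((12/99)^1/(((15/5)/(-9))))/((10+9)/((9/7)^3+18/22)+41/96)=-710784/13451713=-0.05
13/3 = 4.33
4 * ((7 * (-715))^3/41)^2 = 37403889798297367675.49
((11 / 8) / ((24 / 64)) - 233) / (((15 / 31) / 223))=-4756144 / 45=-105692.09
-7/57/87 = -7/4959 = -0.00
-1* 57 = -57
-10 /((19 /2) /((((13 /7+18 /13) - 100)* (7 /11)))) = 176100 /2717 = 64.81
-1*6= -6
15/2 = 7.50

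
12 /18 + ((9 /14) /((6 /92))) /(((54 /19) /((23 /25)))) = 12151 /3150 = 3.86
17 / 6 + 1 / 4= 37 / 12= 3.08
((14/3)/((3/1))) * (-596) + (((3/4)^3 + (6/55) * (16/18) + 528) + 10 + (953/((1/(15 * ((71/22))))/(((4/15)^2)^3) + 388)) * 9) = -757865179462807/2051958870720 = -369.34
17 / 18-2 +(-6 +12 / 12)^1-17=-23.06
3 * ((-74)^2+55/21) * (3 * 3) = 1035459/7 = 147922.71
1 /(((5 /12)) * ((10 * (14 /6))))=18 /175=0.10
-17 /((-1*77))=17 /77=0.22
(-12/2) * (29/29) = -6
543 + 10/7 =3811/7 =544.43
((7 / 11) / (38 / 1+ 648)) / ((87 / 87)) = 1 / 1078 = 0.00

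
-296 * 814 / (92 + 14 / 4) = -481888 / 191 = -2522.97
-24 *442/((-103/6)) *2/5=127296/515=247.18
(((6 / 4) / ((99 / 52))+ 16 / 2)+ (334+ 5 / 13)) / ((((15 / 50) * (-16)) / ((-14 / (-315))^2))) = -147221 / 1042470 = -0.14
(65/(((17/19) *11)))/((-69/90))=-37050/4301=-8.61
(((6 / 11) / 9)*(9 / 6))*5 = 5 / 11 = 0.45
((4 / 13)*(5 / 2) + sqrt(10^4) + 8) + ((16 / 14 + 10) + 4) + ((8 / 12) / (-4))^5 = 87682085 / 707616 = 123.91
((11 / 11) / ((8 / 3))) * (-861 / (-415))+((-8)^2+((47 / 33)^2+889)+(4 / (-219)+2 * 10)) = 257539822271 / 263930040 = 975.79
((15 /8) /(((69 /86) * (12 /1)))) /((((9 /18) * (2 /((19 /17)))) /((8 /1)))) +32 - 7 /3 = 24561 /782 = 31.41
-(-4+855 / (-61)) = 1099 / 61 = 18.02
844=844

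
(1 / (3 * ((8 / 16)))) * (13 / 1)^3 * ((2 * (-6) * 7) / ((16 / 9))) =-138411 / 2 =-69205.50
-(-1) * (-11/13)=-11/13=-0.85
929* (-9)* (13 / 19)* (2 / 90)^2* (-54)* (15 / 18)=12077 / 95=127.13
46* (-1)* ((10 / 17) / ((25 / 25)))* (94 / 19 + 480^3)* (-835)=807089392905400 / 323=2498728770604.95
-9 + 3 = -6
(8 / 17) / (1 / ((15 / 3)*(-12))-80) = -480 / 81617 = -0.01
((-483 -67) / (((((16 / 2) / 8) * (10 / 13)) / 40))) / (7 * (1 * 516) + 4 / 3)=-2145 / 271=-7.92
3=3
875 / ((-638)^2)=875 / 407044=0.00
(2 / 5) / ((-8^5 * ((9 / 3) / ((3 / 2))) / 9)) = -9 / 163840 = -0.00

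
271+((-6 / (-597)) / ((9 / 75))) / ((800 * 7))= 18120145 / 66864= 271.00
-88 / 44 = -2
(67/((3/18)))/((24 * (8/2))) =67/16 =4.19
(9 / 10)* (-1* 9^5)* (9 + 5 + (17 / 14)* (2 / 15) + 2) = -300618459 / 350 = -858909.88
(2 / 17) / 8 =1 / 68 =0.01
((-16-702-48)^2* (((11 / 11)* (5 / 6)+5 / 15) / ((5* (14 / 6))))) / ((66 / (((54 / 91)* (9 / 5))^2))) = 11549118348 / 11386375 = 1014.29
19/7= 2.71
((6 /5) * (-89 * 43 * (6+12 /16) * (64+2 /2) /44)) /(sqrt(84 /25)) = -6716385 * sqrt(21) /1232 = -24982.42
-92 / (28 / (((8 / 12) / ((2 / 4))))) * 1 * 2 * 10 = -1840 / 21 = -87.62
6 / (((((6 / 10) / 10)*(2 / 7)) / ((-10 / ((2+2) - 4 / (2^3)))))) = -1000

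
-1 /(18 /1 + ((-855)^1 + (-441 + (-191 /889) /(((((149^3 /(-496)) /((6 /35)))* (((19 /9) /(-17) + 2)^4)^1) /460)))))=139664552170852830947 /178491269018067758427834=0.00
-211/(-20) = 211/20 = 10.55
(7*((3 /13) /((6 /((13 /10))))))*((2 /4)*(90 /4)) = 63 /16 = 3.94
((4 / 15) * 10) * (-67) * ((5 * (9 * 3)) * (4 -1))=-72360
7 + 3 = 10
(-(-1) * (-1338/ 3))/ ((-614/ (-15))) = -3345/ 307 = -10.90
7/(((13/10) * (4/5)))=175/26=6.73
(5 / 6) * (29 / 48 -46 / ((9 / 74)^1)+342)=-25645 / 864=-29.68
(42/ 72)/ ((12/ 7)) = 0.34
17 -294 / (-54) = 202 / 9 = 22.44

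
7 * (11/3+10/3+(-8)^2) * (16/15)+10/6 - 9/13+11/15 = 103709/195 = 531.84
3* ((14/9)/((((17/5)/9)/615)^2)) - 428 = 3574102558/289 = 12367136.88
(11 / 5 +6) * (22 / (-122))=-451 / 305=-1.48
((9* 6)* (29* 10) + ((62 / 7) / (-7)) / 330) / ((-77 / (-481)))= 97824.13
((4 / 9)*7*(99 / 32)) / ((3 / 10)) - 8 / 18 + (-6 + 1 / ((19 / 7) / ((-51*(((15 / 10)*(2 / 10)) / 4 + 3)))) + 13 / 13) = -212989 / 6840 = -31.14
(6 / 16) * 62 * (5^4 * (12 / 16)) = 174375 / 16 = 10898.44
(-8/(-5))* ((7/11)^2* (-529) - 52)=-257704/605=-425.96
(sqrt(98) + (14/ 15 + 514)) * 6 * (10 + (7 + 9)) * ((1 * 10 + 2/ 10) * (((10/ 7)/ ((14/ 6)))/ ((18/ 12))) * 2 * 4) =254592 * sqrt(2)/ 7 + 655489536/ 245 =2726902.85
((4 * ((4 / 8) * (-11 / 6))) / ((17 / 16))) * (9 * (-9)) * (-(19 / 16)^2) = -107217 / 272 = -394.18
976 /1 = 976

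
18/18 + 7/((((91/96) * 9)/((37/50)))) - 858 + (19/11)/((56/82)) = -256415239/300300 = -853.86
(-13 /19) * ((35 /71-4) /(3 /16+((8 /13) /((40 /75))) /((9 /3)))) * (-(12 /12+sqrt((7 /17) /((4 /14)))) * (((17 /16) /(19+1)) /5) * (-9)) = 378729 /944300+378729 * sqrt(34) /4586600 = 0.88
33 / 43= 0.77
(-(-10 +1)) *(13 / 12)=39 / 4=9.75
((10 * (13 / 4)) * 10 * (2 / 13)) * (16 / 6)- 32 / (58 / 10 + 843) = 424280 / 3183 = 133.30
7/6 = 1.17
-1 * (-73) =73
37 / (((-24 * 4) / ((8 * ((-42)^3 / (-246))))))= -38073 / 41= -928.61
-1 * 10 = -10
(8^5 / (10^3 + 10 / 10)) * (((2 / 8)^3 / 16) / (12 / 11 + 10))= 16 / 5551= 0.00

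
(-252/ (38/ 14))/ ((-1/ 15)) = 26460/ 19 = 1392.63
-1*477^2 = -227529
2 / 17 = 0.12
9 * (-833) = -7497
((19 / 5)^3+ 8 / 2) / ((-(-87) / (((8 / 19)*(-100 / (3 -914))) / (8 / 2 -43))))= -78496 / 97882395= -0.00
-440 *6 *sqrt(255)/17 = -2640 *sqrt(255)/17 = -2479.85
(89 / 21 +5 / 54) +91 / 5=42583 / 1890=22.53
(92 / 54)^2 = 2.90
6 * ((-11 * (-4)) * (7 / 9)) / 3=616 / 9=68.44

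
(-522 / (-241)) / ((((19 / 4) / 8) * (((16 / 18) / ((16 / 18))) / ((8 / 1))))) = 133632 / 4579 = 29.18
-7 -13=-20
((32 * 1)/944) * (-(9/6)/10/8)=-3/4720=-0.00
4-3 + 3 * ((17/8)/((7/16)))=109/7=15.57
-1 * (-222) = 222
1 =1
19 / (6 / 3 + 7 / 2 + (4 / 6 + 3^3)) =0.57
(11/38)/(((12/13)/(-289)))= -41327/456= -90.63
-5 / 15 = -1 / 3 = -0.33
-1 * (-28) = 28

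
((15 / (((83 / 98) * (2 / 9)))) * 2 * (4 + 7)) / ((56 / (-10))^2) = 37125 / 664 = 55.91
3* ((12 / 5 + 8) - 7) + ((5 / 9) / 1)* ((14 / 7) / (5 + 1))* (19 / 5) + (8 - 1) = 2417 / 135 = 17.90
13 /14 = 0.93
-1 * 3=-3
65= 65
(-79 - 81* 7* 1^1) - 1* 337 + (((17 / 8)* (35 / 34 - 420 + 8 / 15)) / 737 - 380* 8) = -4024.21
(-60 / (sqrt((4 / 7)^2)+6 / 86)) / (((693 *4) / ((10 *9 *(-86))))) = 554700 / 2123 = 261.28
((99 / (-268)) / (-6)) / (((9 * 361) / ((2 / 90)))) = 11 / 26121960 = 0.00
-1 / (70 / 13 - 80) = 13 / 970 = 0.01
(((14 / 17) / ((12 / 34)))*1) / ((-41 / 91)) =-637 / 123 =-5.18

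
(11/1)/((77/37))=37/7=5.29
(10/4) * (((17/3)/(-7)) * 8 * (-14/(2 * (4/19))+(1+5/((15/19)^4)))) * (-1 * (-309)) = 1374256591/14175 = 96949.32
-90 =-90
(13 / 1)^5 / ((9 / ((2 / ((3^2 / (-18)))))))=-1485172 / 9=-165019.11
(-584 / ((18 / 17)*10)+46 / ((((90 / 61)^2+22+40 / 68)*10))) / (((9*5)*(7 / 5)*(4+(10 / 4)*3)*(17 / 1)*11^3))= -75982699 / 22659788213370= -0.00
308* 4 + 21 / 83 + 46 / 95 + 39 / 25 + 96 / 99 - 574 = 860324794 / 1301025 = 661.27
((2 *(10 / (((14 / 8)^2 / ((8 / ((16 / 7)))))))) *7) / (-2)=-80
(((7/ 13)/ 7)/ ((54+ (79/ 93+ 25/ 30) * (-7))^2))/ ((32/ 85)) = 735165/ 6413639336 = 0.00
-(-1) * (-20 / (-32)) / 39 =5 / 312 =0.02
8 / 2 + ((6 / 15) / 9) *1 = 182 / 45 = 4.04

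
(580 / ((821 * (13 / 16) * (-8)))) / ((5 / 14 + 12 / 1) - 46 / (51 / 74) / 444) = -2484720 / 279066931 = -0.01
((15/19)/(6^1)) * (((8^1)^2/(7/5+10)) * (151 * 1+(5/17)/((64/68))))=40350/361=111.77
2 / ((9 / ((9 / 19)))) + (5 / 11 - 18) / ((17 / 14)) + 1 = -47411 / 3553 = -13.34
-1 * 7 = -7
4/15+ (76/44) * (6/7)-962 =-1109092/1155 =-960.25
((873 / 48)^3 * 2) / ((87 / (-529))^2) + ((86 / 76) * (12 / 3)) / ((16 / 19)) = 444863.83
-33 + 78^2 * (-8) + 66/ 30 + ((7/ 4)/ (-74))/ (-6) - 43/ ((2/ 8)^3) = -456918589/ 8880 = -51454.80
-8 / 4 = -2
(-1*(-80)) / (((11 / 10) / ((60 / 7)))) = 48000 / 77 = 623.38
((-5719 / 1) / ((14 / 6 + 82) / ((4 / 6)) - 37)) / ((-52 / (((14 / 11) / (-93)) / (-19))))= 2107 / 2380521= 0.00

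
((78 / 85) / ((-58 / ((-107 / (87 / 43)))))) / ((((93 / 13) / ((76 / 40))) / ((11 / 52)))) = 12500917 / 265924200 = 0.05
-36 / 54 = -2 / 3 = -0.67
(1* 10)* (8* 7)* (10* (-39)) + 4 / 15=-3275996 / 15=-218399.73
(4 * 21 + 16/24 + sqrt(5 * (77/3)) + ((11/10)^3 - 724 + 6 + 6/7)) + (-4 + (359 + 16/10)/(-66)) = -147980639/231000 + sqrt(1155)/3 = -629.28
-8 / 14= -4 / 7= -0.57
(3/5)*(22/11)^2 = 12/5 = 2.40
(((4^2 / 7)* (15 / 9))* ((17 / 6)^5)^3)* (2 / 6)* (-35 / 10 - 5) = -243305959378334342405 / 3702706753536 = -65710296.70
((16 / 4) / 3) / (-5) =-4 / 15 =-0.27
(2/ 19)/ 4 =1/ 38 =0.03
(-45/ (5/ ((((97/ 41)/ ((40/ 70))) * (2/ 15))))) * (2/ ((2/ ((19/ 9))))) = -10.49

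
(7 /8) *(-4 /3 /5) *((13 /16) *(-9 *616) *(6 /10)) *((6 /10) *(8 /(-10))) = -189189 /625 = -302.70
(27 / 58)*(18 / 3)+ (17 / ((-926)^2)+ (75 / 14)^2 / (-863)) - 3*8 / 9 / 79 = 339694931448161 / 124607791078638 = 2.73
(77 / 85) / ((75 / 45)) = 231 / 425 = 0.54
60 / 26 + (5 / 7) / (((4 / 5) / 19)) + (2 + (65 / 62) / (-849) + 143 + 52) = 2071898807 / 9580116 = 216.27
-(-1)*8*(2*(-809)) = -12944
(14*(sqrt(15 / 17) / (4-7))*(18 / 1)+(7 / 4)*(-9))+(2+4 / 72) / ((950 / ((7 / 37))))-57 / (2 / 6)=-1596709 / 8550-84*sqrt(255) / 17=-265.65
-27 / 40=-0.68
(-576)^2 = 331776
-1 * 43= -43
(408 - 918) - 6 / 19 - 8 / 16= -19411 / 38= -510.82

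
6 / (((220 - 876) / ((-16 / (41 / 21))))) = 0.07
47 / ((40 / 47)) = 2209 / 40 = 55.22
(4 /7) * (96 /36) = 32 /21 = 1.52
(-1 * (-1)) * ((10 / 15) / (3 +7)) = 1 / 15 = 0.07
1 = 1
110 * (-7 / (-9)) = 770 / 9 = 85.56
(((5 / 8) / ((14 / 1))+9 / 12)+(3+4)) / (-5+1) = -873 / 448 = -1.95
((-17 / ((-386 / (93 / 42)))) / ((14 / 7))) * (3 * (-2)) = -1581 / 5404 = -0.29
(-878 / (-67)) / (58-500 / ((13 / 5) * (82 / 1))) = 233987 / 993744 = 0.24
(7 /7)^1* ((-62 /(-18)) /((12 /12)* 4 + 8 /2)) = 31 /72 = 0.43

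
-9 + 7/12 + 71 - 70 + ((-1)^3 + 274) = 3187/12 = 265.58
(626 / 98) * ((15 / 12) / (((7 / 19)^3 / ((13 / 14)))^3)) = 1109498724712024595 / 21703138331168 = 51121.58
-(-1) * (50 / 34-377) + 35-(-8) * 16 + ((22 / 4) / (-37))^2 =-19782731 / 93092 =-212.51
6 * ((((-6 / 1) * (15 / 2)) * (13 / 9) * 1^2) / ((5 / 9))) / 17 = -702 / 17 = -41.29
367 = 367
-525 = -525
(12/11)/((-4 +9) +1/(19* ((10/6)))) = 570/2629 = 0.22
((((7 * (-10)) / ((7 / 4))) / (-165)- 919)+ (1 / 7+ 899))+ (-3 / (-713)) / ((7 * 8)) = -25844725 / 1317624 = -19.61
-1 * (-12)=12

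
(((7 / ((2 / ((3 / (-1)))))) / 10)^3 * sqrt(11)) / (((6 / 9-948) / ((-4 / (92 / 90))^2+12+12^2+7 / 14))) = 103067559 * sqrt(11) / 490912000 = 0.70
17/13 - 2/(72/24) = 25/39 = 0.64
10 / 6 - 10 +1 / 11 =-272 / 33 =-8.24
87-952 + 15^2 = -640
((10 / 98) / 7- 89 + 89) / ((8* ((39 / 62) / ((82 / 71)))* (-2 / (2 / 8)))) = -6355 / 15196272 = -0.00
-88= -88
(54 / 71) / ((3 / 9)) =162 / 71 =2.28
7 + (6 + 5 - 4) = 14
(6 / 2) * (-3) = -9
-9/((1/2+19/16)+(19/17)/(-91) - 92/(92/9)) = 222768/181303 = 1.23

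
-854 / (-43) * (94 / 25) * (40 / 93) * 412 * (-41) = -10848177536 / 19995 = -542544.51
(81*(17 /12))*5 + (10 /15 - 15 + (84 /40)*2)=33817 /60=563.62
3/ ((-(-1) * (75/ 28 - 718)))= -84/ 20029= -0.00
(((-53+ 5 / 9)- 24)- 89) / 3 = -1489 / 27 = -55.15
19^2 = 361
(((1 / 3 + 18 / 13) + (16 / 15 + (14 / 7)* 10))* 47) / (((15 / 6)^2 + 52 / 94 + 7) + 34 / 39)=39258348 / 537985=72.97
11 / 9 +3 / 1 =38 / 9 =4.22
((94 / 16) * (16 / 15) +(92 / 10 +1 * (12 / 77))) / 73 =18044 / 84315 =0.21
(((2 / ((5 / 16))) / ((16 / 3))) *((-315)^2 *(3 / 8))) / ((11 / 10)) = 893025 / 22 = 40592.05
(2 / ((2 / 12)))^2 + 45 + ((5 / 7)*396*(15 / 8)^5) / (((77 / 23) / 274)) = 107713511181 / 200704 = 536678.45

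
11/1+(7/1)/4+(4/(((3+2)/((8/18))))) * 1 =2359/180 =13.11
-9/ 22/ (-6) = 3/ 44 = 0.07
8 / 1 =8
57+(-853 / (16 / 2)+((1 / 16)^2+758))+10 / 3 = 546595 / 768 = 711.71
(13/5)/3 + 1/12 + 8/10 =7/4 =1.75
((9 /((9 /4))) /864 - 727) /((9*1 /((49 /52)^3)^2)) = -2173511170460231 /38434065186816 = -56.55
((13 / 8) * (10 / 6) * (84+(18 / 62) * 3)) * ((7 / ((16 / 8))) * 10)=1995175 / 248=8045.06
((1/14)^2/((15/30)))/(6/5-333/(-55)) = 55/39102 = 0.00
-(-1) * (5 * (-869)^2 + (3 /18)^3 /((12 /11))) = 9786886571 /2592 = 3775805.00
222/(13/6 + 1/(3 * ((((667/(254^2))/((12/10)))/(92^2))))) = 193140/284904541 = 0.00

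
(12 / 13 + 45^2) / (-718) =-26337 / 9334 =-2.82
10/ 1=10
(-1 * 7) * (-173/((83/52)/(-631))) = -478738.94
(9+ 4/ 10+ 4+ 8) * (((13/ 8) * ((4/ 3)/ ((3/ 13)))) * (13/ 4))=235079/ 360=653.00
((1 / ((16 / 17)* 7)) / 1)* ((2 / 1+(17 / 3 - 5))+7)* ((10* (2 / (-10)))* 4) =-493 / 42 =-11.74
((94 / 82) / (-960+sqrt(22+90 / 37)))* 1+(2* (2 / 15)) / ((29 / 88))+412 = 31380792671924 / 76017888645 -47* sqrt(8362) / 699015068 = 412.81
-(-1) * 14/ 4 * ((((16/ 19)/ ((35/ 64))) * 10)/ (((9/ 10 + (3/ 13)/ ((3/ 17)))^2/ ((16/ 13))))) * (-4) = -85196800/ 1565011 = -54.44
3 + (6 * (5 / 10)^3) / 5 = 63 / 20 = 3.15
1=1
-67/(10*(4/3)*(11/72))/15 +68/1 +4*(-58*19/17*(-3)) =3944249/4675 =843.69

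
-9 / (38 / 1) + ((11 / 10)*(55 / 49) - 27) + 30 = 3722 / 931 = 4.00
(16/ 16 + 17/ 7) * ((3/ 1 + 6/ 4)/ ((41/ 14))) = 216/ 41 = 5.27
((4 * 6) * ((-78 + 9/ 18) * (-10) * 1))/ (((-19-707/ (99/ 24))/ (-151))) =92683800/ 6283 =14751.52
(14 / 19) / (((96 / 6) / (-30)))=-105 / 76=-1.38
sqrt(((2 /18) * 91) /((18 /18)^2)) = sqrt(91) /3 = 3.18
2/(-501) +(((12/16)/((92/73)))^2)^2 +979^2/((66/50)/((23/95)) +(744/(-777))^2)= 67934769021338039540711383/451440009783982620672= 150484.60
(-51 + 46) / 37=-5 / 37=-0.14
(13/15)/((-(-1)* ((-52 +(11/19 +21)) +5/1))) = -247/7245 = -0.03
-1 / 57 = -0.02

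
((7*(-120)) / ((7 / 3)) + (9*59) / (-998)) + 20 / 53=-19050023 / 52894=-360.15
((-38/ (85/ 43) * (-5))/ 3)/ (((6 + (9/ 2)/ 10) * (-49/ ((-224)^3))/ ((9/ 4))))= 43581440/ 17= 2563614.12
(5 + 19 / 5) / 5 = 1.76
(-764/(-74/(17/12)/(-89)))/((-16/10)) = 1444915/1776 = 813.58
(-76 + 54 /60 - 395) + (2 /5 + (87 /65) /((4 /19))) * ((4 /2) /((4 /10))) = -113441 /260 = -436.31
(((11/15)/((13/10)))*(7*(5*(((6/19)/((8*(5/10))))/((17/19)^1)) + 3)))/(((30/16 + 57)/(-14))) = -8624/2669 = -3.23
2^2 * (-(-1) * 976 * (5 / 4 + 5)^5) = 595703125 / 16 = 37231445.31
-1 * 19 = -19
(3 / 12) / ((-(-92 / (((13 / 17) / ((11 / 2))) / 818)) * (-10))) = -13 / 281457440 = -0.00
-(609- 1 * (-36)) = -645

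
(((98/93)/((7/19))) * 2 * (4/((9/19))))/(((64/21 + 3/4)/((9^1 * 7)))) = 7924672/9889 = 801.36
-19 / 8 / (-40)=19 / 320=0.06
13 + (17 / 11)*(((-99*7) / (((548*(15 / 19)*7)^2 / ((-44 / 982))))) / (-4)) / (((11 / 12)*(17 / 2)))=83861767817 / 6450905300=13.00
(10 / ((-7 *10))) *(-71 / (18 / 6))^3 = 357911 / 189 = 1893.71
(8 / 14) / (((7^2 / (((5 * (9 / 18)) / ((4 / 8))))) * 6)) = 0.01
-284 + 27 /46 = -283.41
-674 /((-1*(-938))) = -0.72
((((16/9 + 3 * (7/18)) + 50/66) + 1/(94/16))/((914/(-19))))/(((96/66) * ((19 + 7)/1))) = -684665/321669504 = -0.00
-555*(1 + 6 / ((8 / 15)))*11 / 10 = -59829 / 8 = -7478.62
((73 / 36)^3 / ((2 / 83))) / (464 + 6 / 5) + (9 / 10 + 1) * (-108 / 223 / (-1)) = 402694739837 / 242003738880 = 1.66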